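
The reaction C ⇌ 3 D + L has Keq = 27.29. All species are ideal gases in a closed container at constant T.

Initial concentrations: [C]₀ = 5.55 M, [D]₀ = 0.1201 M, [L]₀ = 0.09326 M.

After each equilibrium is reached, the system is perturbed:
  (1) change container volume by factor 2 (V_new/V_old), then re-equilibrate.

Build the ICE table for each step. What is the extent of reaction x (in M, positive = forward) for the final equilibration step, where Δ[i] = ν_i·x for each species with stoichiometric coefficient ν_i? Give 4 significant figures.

x = 0.4222 M

Q₀ = 2.9109e-05 vs Keq = 27.29 ⇒ Q<K, forward
Step 1:
                  C         D         L
  I            5.55    0.1201   0.09326
  C           -1.38     4.139      1.38
  E            4.17     4.259     1.473
  solve Keq expr → x = 1.38; check Q = 27.29
Then change container volume by factor 2 (V_new/V_old).
Step 2:
                  C         D         L
  I           2.085      2.13    0.7365
  C         -0.4222     1.267    0.4222
  E           1.663     3.396     1.159
  solve Keq expr → x = 0.4222; check Q = 27.29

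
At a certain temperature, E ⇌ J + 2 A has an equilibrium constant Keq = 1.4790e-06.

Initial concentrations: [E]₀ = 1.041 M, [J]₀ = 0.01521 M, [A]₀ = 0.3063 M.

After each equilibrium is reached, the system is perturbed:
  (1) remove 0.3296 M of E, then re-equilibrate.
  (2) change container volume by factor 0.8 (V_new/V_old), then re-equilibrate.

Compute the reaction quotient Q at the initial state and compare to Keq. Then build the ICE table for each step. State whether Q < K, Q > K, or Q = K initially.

Q₀ = 0.001371; Q > K (proceeds reverse)

Q₀ = 0.001371 vs Keq = 1.4790e-06 ⇒ Q>K, reverse
Step 1:
                   E          J          A
  init         1.041    0.01521     0.3063
  Δ          0.01519   -0.01519   -0.03038
  eq           1.056 2.0518e-05     0.2759
  solve Keq expr → x = -0.01519; check Q = 1.4790e-06
Then remove 0.3296 M of E.
Step 2:
                   E          J          A
  init        0.7266 2.0518e-05     0.2759
  Δ       6.4016e-06 -6.4016e-06 -1.2803e-05
  eq          0.7266 1.4117e-05     0.2759
  solve Keq expr → x = -6.4016e-06; check Q = 1.4790e-06
Then change container volume by factor 0.8 (V_new/V_old).
Step 3:
                   E          J          A
  init        0.9082 1.7646e-05     0.3449
  Δ       6.3516e-06 -6.3516e-06 -1.2703e-05
  eq          0.9083 1.1294e-05     0.3449
  solve Keq expr → x = -6.3516e-06; check Q = 1.4790e-06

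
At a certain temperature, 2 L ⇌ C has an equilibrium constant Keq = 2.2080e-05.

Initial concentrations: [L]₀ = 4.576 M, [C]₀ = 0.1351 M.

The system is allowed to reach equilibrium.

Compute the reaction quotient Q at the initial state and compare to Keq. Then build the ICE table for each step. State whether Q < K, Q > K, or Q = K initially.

Q₀ = 0.006452 vs Keq = 2.2080e-05 ⇒ Q>K, reverse
Step 1:
                  L         C
  Initial     4.576    0.1351
  Change     0.2692   -0.1346
  Equil       4.845 5.1834e-04
  solve Keq expr → x = -0.1346; check Q = 2.2080e-05

Q₀ = 0.006452; Q > K (proceeds reverse)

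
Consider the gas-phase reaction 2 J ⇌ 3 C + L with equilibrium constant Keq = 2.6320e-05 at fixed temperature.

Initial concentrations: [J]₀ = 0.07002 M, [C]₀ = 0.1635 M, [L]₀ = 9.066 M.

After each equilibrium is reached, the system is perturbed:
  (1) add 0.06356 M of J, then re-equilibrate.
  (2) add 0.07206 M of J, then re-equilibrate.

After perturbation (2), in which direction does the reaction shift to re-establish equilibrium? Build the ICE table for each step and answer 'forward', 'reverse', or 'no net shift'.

Direction: forward

Q₀ = 8.082 vs Keq = 2.6320e-05 ⇒ Q>K, reverse
Step 1:
                  J         C         L
  init      0.07002    0.1635     9.066
  Δ           0.106    -0.159    -0.053
  eq          0.176  0.004489     9.013
  solve Keq expr → x = -0.053; check Q = 2.6320e-05
Then add 0.06356 M of J.
Step 2:
                  J         C         L
  init       0.2396  0.004489     9.013
  Δ       -6.7592e-04  0.001014 3.3796e-04
  eq         0.2389  0.005503     9.013
  solve Keq expr → x = 3.3796e-04; check Q = 2.6320e-05
Then add 0.07206 M of J.
Step 3:
                  J         C         L
  init        0.311  0.005503     9.013
  Δ       -6.9828e-04  0.001047 3.4914e-04
  eq         0.3103  0.006551     9.014
  solve Keq expr → x = 3.4914e-04; check Q = 2.6320e-05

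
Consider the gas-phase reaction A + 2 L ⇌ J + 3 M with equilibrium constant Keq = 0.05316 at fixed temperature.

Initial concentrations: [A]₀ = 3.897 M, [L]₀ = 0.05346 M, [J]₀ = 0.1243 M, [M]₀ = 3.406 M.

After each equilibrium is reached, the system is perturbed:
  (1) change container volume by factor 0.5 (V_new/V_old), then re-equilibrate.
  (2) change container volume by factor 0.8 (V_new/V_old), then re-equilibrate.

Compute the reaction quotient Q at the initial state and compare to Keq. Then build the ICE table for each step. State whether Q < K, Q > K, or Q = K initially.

Q₀ = 441; Q > K (proceeds reverse)

Q₀ = 441 vs Keq = 0.05316 ⇒ Q>K, reverse
Step 1:
                   A          L          J          M
  init         3.897    0.05346     0.1243      3.406
  Δ           0.1236     0.2472    -0.1236    -0.3708
  eq           4.021     0.3007 6.9108e-04      3.035
  solve Keq expr → x = -0.1236; check Q = 0.05316
Then change container volume by factor 0.5 (V_new/V_old).
Step 2:
                   A          L          J          M
  init         8.041     0.6014   0.001382       6.07
  Δ       6.8715e-04   0.001374 -6.8715e-04  -0.002061
  eq           8.042     0.6027 6.9501e-04      6.068
  solve Keq expr → x = -6.8715e-04; check Q = 0.05316
Then change container volume by factor 0.8 (V_new/V_old).
Step 3:
                   A          L          J          M
  init         10.05     0.7534 8.6876e-04      7.585
  Δ       1.7296e-04 3.4592e-04 -1.7296e-04 -5.1888e-04
  eq           10.05     0.7538 6.9580e-04      7.585
  solve Keq expr → x = -1.7296e-04; check Q = 0.05316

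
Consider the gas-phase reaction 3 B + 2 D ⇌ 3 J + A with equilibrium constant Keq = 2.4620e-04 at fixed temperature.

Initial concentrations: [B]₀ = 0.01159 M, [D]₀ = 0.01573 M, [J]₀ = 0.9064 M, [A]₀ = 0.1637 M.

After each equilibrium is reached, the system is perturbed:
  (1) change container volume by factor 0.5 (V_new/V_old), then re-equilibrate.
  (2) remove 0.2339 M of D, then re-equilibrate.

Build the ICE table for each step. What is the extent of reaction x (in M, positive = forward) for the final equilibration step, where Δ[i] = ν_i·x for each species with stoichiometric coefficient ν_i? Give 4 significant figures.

x = -1.1543e-04 M

Q₀ = 3.1645e+08 vs Keq = 2.4620e-04 ⇒ Q>K, reverse
Step 1:
                    B           D           J           A
  Initial     0.01159     0.01573      0.9064      0.1637
  Change       0.4909      0.3273     -0.4909     -0.1636
  Equil        0.5025       0.343      0.4155  5.1272e-05
  solve Keq expr → x = -0.1636; check Q = 2.4620e-04
Then change container volume by factor 0.5 (V_new/V_old).
Step 2:
                    B           D           J           A
  Initial       1.005      0.6861      0.8309  1.0254e-04
  Change  -3.0603e-04 -2.0402e-04  3.0603e-04  1.0201e-04
  Equil         1.005      0.6859      0.8312  2.0455e-04
  solve Keq expr → x = 1.0201e-04; check Q = 2.4620e-04
Then remove 0.2339 M of D.
Step 3:
                    B           D           J           A
  Initial       1.005       0.452      0.8312  2.0455e-04
  Change   3.4630e-04  2.3087e-04 -3.4630e-04 -1.1543e-04
  Equil         1.005      0.4522      0.8309  8.9118e-05
  solve Keq expr → x = -1.1543e-04; check Q = 2.4620e-04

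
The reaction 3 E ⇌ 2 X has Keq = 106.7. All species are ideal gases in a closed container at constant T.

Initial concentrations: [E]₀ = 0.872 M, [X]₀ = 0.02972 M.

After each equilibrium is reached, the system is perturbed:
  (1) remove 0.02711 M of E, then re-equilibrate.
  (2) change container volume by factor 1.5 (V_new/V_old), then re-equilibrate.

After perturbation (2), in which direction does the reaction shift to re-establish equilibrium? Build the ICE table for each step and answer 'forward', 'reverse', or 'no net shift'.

Direction: reverse

Q₀ = 0.001332 vs Keq = 106.7 ⇒ Q<K, forward
Step 1:
                    E           X
  init          0.872     0.02972
  Δ           -0.7356      0.4904
  eq           0.1364      0.5201
  solve Keq expr → x = 0.2452; check Q = 106.7
Then remove 0.02711 M of E.
Step 2:
                    E           X
  init         0.1093      0.5201
  Δ           0.02427    -0.01618
  eq           0.1335       0.504
  solve Keq expr → x = -0.008089; check Q = 106.7
Then change container volume by factor 1.5 (V_new/V_old).
Step 3:
                    E           X
  init        0.08901       0.336
  Δ           0.01135   -0.007564
  eq           0.1004      0.3284
  solve Keq expr → x = -0.003782; check Q = 106.7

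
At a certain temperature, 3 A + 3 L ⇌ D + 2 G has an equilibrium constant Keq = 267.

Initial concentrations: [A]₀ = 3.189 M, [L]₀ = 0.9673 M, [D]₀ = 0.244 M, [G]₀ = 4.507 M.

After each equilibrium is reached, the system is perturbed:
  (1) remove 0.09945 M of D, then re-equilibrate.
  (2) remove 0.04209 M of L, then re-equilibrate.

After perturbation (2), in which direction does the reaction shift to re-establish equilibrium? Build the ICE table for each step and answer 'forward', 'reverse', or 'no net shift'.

Q₀ = 0.1689 vs Keq = 267 ⇒ Q<K, forward
Step 1:
                    A           L           D           G
  init          3.189      0.9673       0.244       4.507
  Δ           -0.8131     -0.8131       0.271      0.5421
  eq            2.376      0.1542       0.515       5.049
  solve Keq expr → x = 0.271; check Q = 267
Then remove 0.09945 M of D.
Step 2:
                    A           L           D           G
  init          2.376      0.1542      0.4156       5.049
  Δ         -0.009572   -0.009572    0.003191    0.006382
  eq            2.366      0.1446      0.4188       5.055
  solve Keq expr → x = 0.003191; check Q = 267
Then remove 0.04209 M of L.
Step 3:
                    A           L           D           G
  init          2.366      0.1025      0.4188       5.055
  Δ           0.03789     0.03789    -0.01263    -0.02526
  eq            2.404      0.1404      0.4061        5.03
  solve Keq expr → x = -0.01263; check Q = 267

Direction: reverse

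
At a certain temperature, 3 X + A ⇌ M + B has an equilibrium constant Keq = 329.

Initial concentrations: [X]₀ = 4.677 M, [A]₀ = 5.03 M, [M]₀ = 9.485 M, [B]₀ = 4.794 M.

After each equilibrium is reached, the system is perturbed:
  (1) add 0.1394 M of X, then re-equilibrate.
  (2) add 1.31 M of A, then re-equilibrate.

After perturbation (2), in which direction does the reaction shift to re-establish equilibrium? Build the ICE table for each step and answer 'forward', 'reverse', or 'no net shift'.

Direction: forward

Q₀ = 0.08836 vs Keq = 329 ⇒ Q<K, forward
Step 1:
                  X         A         M         B
  Initial     4.677      5.03     9.485     4.794
  Change     -4.291     -1.43      1.43      1.43
  Equil      0.3857       3.6     10.92     6.224
  solve Keq expr → x = 1.43; check Q = 329
Then add 0.1394 M of X.
Step 2:
                  X         A         M         B
  Initial    0.5251       3.6     10.92     6.224
  Change    -0.1363  -0.04543   0.04543   0.04543
  Equil      0.3888     3.554     10.96      6.27
  solve Keq expr → x = 0.04543; check Q = 329
Then add 1.31 M of A.
Step 3:
                  X         A         M         B
  Initial    0.3888     4.864     10.96      6.27
  Change   -0.03794  -0.01265   0.01265   0.01265
  Equil      0.3509     4.851     10.97     6.283
  solve Keq expr → x = 0.01265; check Q = 329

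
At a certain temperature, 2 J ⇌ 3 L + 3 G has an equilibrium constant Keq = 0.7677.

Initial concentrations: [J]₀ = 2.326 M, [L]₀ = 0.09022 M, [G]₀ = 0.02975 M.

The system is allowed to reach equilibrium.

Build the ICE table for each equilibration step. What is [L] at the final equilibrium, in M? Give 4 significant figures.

Q₀ = 3.5740e-09 vs Keq = 0.7677 ⇒ Q<K, forward
Step 1:
                    J           L           G
  init          2.326     0.09022     0.02975
  Δ            -0.709       1.064       1.064
  eq            1.617       1.154       1.093
  solve Keq expr → x = 0.3545; check Q = 0.7677

[L]_eq = 1.154 M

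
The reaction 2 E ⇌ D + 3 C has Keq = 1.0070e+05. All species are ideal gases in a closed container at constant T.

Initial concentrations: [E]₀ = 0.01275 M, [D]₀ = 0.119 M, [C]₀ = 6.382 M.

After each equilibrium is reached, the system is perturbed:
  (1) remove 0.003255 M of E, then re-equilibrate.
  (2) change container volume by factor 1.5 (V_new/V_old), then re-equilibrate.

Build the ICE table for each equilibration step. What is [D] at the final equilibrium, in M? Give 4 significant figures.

Q₀ = 1.9028e+05 vs Keq = 1.0070e+05 ⇒ Q>K, reverse
Step 1:
                   E          D          C
  I          0.01275      0.119      6.382
  C         0.004579   -0.00229  -0.006869
  E          0.01733     0.1167      6.375
  solve Keq expr → x = -0.00229; check Q = 1.0070e+05
Then remove 0.003255 M of E.
Step 2:
                   E          D          C
  I          0.01407     0.1167      6.375
  C          0.00312   -0.00156   -0.00468
  E          0.01719     0.1152       6.37
  solve Keq expr → x = -0.00156; check Q = 1.0070e+05
Then change container volume by factor 1.5 (V_new/V_old).
Step 3:
                   E          D          C
  I          0.01146    0.07677      4.247
  C        -0.003714   0.001857   0.005571
  E         0.007749    0.07862      4.253
  solve Keq expr → x = 0.001857; check Q = 1.0070e+05

[D]_eq = 0.07862 M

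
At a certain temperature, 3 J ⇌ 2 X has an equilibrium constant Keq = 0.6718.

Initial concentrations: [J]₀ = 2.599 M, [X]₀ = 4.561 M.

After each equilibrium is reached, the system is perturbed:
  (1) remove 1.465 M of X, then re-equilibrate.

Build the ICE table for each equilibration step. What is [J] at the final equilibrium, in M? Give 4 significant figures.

[J]_eq = 2.47 M

Q₀ = 1.185 vs Keq = 0.6718 ⇒ Q>K, reverse
Step 1:
                  J         X
  Initial     2.599     4.561
  Change     0.4134   -0.2756
  Equil       3.012     4.285
  solve Keq expr → x = -0.1378; check Q = 0.6718
Then remove 1.465 M of X.
Step 2:
                  J         X
  Initial     3.012      2.82
  Change    -0.5423    0.3615
  Equil        2.47     3.182
  solve Keq expr → x = 0.1808; check Q = 0.6718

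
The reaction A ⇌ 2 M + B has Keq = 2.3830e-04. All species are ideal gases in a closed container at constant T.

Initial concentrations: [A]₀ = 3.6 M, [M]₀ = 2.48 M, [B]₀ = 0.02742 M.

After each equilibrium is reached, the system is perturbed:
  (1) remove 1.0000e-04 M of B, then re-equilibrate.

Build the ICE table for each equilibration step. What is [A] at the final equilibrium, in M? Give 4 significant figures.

[A]_eq = 3.627 M

Q₀ = 0.04685 vs Keq = 2.3830e-04 ⇒ Q>K, reverse
Step 1:
                    A           M           B
  I               3.6        2.48     0.02742
  C           0.02727    -0.05455    -0.02727
  E             3.627       2.425  1.4693e-04
  solve Keq expr → x = -0.02727; check Q = 2.3830e-04
Then remove 1.0000e-04 M of B.
Step 2:
                    A           M           B
  I             3.627       2.425  4.6933e-05
  C       -9.9972e-05  1.9994e-04  9.9972e-05
  E             3.627       2.426  1.4690e-04
  solve Keq expr → x = 9.9972e-05; check Q = 2.3830e-04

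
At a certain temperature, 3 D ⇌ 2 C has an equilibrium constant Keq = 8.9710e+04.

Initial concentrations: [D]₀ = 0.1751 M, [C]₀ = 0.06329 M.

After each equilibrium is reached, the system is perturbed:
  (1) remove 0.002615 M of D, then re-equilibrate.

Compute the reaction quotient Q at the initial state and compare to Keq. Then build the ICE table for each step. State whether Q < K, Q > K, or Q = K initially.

Q₀ = 0.7461 vs Keq = 8.9710e+04 ⇒ Q<K, forward
Step 1:
                  D         C
  I          0.1751   0.06329
  C         -0.1681    0.1121
  E        0.006998    0.1754
  solve Keq expr → x = 0.05603; check Q = 8.9710e+04
Then remove 0.002615 M of D.
Step 2:
                  D         C
  I        0.004383    0.1754
  C        0.002569 -0.001713
  E        0.006953    0.1736
  solve Keq expr → x = -8.5645e-04; check Q = 8.9710e+04

Q₀ = 0.7461; Q < K (proceeds forward)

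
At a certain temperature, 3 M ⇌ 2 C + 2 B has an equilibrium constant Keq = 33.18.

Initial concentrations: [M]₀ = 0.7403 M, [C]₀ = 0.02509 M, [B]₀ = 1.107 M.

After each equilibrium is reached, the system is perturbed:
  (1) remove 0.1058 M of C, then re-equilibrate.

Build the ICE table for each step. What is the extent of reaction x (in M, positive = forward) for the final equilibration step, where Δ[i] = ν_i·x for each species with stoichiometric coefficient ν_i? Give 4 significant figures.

x = 0.01035 M

Q₀ = 0.001901 vs Keq = 33.18 ⇒ Q<K, forward
Step 1:
                   M          C          B
  init        0.7403    0.02509      1.107
  Δ          -0.5306     0.3537     0.3537
  eq          0.2097     0.3788      1.461
  solve Keq expr → x = 0.1769; check Q = 33.18
Then remove 0.1058 M of C.
Step 2:
                   M          C          B
  init        0.2097      0.273      1.461
  Δ         -0.03106     0.0207     0.0207
  eq          0.1787     0.2937      1.481
  solve Keq expr → x = 0.01035; check Q = 33.18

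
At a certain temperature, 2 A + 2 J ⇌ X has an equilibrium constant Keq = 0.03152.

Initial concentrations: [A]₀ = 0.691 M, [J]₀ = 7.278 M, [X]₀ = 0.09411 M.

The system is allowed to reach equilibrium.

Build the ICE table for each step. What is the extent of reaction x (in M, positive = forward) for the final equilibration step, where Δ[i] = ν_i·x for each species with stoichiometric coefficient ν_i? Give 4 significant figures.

x = 0.1473 M

Q₀ = 0.003721 vs Keq = 0.03152 ⇒ Q<K, forward
Step 1:
                   A          J          X
  I            0.691      7.278    0.09411
  C          -0.2947    -0.2947     0.1473
  E           0.3963      6.983     0.2414
  solve Keq expr → x = 0.1473; check Q = 0.03152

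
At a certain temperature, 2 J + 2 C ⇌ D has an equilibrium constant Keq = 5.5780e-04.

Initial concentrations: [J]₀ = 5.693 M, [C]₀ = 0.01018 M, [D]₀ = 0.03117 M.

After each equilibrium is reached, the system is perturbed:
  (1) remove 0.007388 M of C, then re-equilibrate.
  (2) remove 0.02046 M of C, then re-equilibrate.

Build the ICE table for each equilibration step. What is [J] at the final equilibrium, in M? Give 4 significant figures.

[J]_eq = 5.755 M

Q₀ = 9.28 vs Keq = 5.5780e-04 ⇒ Q>K, reverse
Step 1:
                  J         C         D
  init        5.693   0.01018   0.03117
  Δ         0.06215   0.06215  -0.03107
  eq          5.755   0.07233 9.6647e-05
  solve Keq expr → x = -0.03107; check Q = 5.5780e-04
Then remove 0.007388 M of C.
Step 2:
                  J         C         D
  init        5.755   0.06494 9.6647e-05
  Δ       3.7291e-05 3.7291e-05 -1.8646e-05
  eq          5.755   0.06498 7.8001e-05
  solve Keq expr → x = -1.8646e-05; check Q = 5.5780e-04
Then remove 0.02046 M of C.
Step 3:
                  J         C         D
  init        5.755   0.04452 7.8001e-05
  Δ       8.2504e-05 8.2504e-05 -4.1252e-05
  eq          5.755    0.0446 3.6749e-05
  solve Keq expr → x = -4.1252e-05; check Q = 5.5780e-04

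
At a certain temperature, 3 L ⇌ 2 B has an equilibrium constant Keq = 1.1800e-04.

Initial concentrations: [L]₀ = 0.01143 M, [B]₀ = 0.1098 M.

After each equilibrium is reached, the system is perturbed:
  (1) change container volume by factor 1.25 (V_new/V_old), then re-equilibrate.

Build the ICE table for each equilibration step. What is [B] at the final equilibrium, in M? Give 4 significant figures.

[B]_eq = 5.6933e-04 M

Q₀ = 8074 vs Keq = 1.1800e-04 ⇒ Q>K, reverse
Step 1:
                   L          B
  Initial    0.01143     0.1098
  Change      0.1635     -0.109
  Equil       0.1749 7.9482e-04
  solve Keq expr → x = -0.0545; check Q = 1.1800e-04
Then change container volume by factor 1.25 (V_new/V_old).
Step 2:
                   L          B
  Initial       0.14 6.3585e-04
  Change  9.9781e-05 -6.6520e-05
  Equil       0.1401 5.6933e-04
  solve Keq expr → x = -3.3260e-05; check Q = 1.1800e-04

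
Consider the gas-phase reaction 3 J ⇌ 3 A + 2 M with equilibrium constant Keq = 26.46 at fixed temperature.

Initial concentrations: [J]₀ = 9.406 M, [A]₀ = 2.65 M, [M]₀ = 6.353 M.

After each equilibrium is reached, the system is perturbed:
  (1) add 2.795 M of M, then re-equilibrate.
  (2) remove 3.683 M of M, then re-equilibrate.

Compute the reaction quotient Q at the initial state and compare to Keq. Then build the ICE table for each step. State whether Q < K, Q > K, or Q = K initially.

Q₀ = 0.9026 vs Keq = 26.46 ⇒ Q<K, forward
Step 1:
                  J         A         M
  I           9.406      2.65     6.353
  C          -2.493     2.493     1.662
  E           6.913     5.143     8.015
  solve Keq expr → x = 0.8311; check Q = 26.46
Then add 2.795 M of M.
Step 2:
                  J         A         M
  I           6.913     5.143     10.81
  C          0.5164   -0.5164   -0.3443
  E           7.429     4.627     10.47
  solve Keq expr → x = -0.1721; check Q = 26.46
Then remove 3.683 M of M.
Step 3:
                  J         A         M
  I           7.429     4.627     6.783
  C         -0.7124    0.7124     0.475
  E           6.717     5.339     7.258
  solve Keq expr → x = 0.2375; check Q = 26.46

Q₀ = 0.9026; Q < K (proceeds forward)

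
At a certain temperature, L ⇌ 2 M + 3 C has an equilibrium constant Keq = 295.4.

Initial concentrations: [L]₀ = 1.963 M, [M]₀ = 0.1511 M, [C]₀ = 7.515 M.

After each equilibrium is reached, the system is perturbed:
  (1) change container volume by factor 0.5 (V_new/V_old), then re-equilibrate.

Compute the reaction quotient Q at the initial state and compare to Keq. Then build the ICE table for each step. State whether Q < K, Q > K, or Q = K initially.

Q₀ = 4.936 vs Keq = 295.4 ⇒ Q<K, forward
Step 1:
                   L          M          C
  init         1.963     0.1511      7.515
  Δ          -0.3572     0.7145      1.072
  eq           1.606     0.8656      8.587
  solve Keq expr → x = 0.3572; check Q = 295.4
Then change container volume by factor 0.5 (V_new/V_old).
Step 2:
                   L          M          C
  init         3.212      1.731      17.17
  Δ           0.5886     -1.177     -1.766
  eq             3.8      0.554      15.41
  solve Keq expr → x = -0.5886; check Q = 295.4

Q₀ = 4.936; Q < K (proceeds forward)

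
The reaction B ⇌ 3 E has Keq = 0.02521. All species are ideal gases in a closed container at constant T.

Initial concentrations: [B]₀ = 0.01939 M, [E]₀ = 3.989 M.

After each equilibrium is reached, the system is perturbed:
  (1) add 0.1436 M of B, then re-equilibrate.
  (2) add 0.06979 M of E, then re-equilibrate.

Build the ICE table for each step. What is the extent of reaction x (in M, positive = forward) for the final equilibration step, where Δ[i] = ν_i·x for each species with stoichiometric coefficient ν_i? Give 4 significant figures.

x = -0.02267 M

Q₀ = 3274 vs Keq = 0.02521 ⇒ Q>K, reverse
Step 1:
                    B           E
  init        0.01939       3.989
  Δ             1.225      -3.674
  eq            1.244      0.3153
  solve Keq expr → x = -1.225; check Q = 0.02521
Then add 0.1436 M of B.
Step 2:
                    B           E
  init          1.388      0.3153
  Δ         -0.003799      0.0114
  eq            1.384      0.3267
  solve Keq expr → x = 0.003799; check Q = 0.02521
Then add 0.06979 M of E.
Step 3:
                    B           E
  init          1.384      0.3965
  Δ           0.02267    -0.06802
  eq            1.406      0.3285
  solve Keq expr → x = -0.02267; check Q = 0.02521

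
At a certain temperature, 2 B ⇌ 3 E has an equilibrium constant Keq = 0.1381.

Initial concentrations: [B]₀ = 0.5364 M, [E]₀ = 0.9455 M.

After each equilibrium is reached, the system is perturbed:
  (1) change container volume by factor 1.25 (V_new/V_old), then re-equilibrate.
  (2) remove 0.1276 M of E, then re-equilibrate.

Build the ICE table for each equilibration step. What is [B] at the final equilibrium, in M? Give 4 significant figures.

Q₀ = 2.938 vs Keq = 0.1381 ⇒ Q>K, reverse
Step 1:
                    B           E
  init         0.5364      0.9455
  Δ            0.3197     -0.4795
  eq           0.8561       0.466
  solve Keq expr → x = -0.1598; check Q = 0.1381
Then change container volume by factor 1.25 (V_new/V_old).
Step 2:
                    B           E
  init         0.6848      0.3728
  Δ          -0.01521     0.02282
  eq           0.6696      0.3956
  solve Keq expr → x = 0.007606; check Q = 0.1381
Then remove 0.1276 M of E.
Step 3:
                    B           E
  init         0.6696       0.268
  Δ          -0.06713      0.1007
  eq           0.6025      0.3687
  solve Keq expr → x = 0.03357; check Q = 0.1381

[B]_eq = 0.6025 M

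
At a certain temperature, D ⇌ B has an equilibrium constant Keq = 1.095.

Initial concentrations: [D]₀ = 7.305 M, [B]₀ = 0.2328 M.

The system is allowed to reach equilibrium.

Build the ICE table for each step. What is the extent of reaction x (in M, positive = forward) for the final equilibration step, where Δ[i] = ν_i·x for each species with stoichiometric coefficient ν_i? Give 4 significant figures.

Q₀ = 0.03187 vs Keq = 1.095 ⇒ Q<K, forward
Step 1:
                   D          B
  I            7.305     0.2328
  C           -3.707      3.707
  E            3.598       3.94
  solve Keq expr → x = 3.707; check Q = 1.095

x = 3.707 M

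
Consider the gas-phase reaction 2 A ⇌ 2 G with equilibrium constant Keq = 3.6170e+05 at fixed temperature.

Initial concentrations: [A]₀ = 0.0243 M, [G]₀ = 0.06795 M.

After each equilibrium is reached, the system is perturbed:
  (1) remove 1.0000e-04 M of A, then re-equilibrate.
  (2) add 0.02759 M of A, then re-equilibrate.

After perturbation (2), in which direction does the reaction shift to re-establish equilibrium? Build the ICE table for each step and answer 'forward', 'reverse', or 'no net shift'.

Q₀ = 7.819 vs Keq = 3.6170e+05 ⇒ Q<K, forward
Step 1:
                  A         G
  I          0.0243   0.06795
  C        -0.02415   0.02415
  E       1.5313e-04    0.0921
  solve Keq expr → x = 0.01207; check Q = 3.6170e+05
Then remove 1.0000e-04 M of A.
Step 2:
                  A         G
  I       5.3134e-05    0.0921
  C       9.9834e-05 -9.9834e-05
  E       1.5297e-04     0.092
  solve Keq expr → x = -4.9917e-05; check Q = 3.6170e+05
Then add 0.02759 M of A.
Step 3:
                  A         G
  I         0.02774     0.092
  C        -0.02754   0.02754
  E       1.9877e-04    0.1195
  solve Keq expr → x = 0.01377; check Q = 3.6170e+05

Direction: forward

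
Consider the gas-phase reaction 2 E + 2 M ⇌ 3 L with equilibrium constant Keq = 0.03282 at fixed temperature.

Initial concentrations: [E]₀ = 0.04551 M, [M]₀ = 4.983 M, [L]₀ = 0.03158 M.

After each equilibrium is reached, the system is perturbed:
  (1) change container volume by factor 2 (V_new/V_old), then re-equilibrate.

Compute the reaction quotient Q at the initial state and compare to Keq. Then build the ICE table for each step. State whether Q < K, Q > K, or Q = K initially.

Q₀ = 6.1241e-04 vs Keq = 0.03282 ⇒ Q<K, forward
Step 1:
                   E          M          L
  Initial    0.04551      4.983    0.03158
  Change    -0.02518   -0.02518    0.03777
  Equil      0.02033      4.958    0.06935
  solve Keq expr → x = 0.01259; check Q = 0.03282
Then change container volume by factor 2 (V_new/V_old).
Step 2:
                   E          M          L
  Initial    0.01017      2.479    0.03467
  Change    0.002198   0.002198  -0.003298
  Equil      0.01236      2.481    0.03138
  solve Keq expr → x = -0.001099; check Q = 0.03282

Q₀ = 6.1241e-04; Q < K (proceeds forward)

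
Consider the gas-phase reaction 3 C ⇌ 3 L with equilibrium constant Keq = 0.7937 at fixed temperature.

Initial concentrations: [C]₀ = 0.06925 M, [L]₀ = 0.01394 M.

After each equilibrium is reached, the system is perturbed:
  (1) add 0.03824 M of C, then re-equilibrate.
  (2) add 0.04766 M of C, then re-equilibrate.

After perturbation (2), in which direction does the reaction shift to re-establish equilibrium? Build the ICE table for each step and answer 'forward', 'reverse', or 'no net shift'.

Direction: forward

Q₀ = 0.008157 vs Keq = 0.7937 ⇒ Q<K, forward
Step 1:
                  C         L
  Initial   0.06925   0.01394
  Change   -0.02605   0.02605
  Equil      0.0432   0.03999
  solve Keq expr → x = 0.008685; check Q = 0.7937
Then add 0.03824 M of C.
Step 2:
                  C         L
  Initial   0.08144   0.03999
  Change   -0.01838   0.01838
  Equil     0.06305   0.05838
  solve Keq expr → x = 0.006128; check Q = 0.7937
Then add 0.04766 M of C.
Step 3:
                  C         L
  Initial    0.1107   0.05838
  Change   -0.02291   0.02291
  Equil      0.0878   0.08129
  solve Keq expr → x = 0.007638; check Q = 0.7937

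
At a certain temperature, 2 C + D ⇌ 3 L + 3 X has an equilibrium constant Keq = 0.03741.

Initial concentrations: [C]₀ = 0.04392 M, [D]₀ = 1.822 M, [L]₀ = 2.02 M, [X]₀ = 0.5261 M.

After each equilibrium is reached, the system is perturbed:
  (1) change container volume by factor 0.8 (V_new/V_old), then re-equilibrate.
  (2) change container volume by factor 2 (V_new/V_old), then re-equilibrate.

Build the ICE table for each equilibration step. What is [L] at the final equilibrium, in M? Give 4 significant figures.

Q₀ = 341.5 vs Keq = 0.03741 ⇒ Q>K, reverse
Step 1:
                    C           D           L           X
  Initial     0.04392       1.822        2.02      0.5261
  Change       0.2708      0.1354     -0.4062     -0.4062
  Equil        0.3147       1.957       1.614      0.1199
  solve Keq expr → x = -0.1354; check Q = 0.03741
Then change container volume by factor 0.8 (V_new/V_old).
Step 2:
                    C           D           L           X
  Initial      0.3934       2.447       2.017      0.1499
  Change      0.01663    0.008314    -0.02494    -0.02494
  Equil          0.41       2.455       1.992       0.125
  solve Keq expr → x = -0.008314; check Q = 0.03741
Then change container volume by factor 2 (V_new/V_old).
Step 3:
                    C           D           L           X
  Initial       0.205       1.228      0.9962     0.06249
  Change     -0.02984    -0.01492     0.04477     0.04477
  Equil        0.1752       1.213       1.041      0.1073
  solve Keq expr → x = 0.01492; check Q = 0.03741

[L]_eq = 1.041 M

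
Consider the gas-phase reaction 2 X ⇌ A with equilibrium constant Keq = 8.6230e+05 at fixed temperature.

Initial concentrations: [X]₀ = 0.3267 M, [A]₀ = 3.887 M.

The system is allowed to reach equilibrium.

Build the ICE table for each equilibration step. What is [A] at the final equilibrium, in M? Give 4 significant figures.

Q₀ = 36.42 vs Keq = 8.6230e+05 ⇒ Q<K, forward
Step 1:
                   X          A
  init        0.3267      3.887
  Δ          -0.3245     0.1623
  eq        0.002167      4.049
  solve Keq expr → x = 0.1623; check Q = 8.6230e+05

[A]_eq = 4.049 M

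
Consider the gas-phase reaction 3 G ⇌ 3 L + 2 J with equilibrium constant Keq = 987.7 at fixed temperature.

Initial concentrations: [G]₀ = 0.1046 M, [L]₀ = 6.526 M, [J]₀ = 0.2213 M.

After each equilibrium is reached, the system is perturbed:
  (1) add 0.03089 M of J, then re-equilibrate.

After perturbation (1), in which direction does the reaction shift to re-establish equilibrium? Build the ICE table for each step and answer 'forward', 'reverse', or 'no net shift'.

Q₀ = 1.1893e+04 vs Keq = 987.7 ⇒ Q>K, reverse
Step 1:
                  G         L         J
  I          0.1046     6.526    0.2213
  C         0.08801  -0.08801  -0.05867
  E          0.1926     6.438    0.1626
  solve Keq expr → x = -0.02934; check Q = 987.7
Then add 0.03089 M of J.
Step 2:
                  G         L         J
  I          0.1926     6.438    0.1935
  C         0.01544  -0.01544  -0.01029
  E           0.208     6.423    0.1832
  solve Keq expr → x = -0.005146; check Q = 987.7

Direction: reverse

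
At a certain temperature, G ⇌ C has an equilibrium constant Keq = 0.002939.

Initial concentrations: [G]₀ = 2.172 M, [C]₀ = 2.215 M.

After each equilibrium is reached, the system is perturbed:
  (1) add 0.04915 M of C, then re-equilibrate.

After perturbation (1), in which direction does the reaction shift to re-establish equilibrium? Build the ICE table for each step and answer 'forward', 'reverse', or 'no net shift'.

Q₀ = 1.02 vs Keq = 0.002939 ⇒ Q>K, reverse
Step 1:
                    G           C
  Initial       2.172       2.215
  Change        2.202      -2.202
  Equil         4.374     0.01286
  solve Keq expr → x = -2.202; check Q = 0.002939
Then add 0.04915 M of C.
Step 2:
                    G           C
  Initial       4.374     0.06201
  Change      0.04901    -0.04901
  Equil         4.423       0.013
  solve Keq expr → x = -0.04901; check Q = 0.002939

Direction: reverse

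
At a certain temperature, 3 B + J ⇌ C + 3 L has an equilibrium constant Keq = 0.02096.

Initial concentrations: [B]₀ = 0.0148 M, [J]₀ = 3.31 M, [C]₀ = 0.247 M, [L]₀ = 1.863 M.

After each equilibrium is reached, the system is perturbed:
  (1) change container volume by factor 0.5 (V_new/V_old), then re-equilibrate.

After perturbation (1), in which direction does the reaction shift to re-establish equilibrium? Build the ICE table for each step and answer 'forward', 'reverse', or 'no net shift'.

Q₀ = 1.4884e+05 vs Keq = 0.02096 ⇒ Q>K, reverse
Step 1:
                   B          J          C          L
  I           0.0148       3.31      0.247      1.863
  C            0.692     0.2307    -0.2307     -0.692
  E           0.7068      3.541    0.01632      1.171
  solve Keq expr → x = -0.2307; check Q = 0.02096
Then change container volume by factor 0.5 (V_new/V_old).
Step 2:
                   B          J          C          L
  I            1.414      7.081    0.03265      2.342
  C                0          0          0          0
  E            1.414      7.081    0.03265      2.342
  solve Keq expr → x = 0; check Q = 0.02096

Direction: no net shift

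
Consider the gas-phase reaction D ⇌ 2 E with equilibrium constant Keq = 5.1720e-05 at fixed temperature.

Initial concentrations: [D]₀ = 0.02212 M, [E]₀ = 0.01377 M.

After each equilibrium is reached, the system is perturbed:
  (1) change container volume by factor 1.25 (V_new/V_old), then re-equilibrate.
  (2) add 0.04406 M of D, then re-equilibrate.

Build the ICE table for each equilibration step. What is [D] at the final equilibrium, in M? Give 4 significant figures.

[D]_eq = 0.06634 M

Q₀ = 0.008572 vs Keq = 5.1720e-05 ⇒ Q>K, reverse
Step 1:
                    D           E
  Initial     0.02212     0.01377
  Change     0.006279    -0.01256
  Equil        0.0284    0.001212
  solve Keq expr → x = -0.006279; check Q = 5.1720e-05
Then change container volume by factor 1.25 (V_new/V_old).
Step 2:
                    D           E
  Initial     0.02272  9.6955e-04
  Change  -5.6545e-05  1.1309e-04
  Equil       0.02266    0.001083
  solve Keq expr → x = 5.6545e-05; check Q = 5.1720e-05
Then add 0.04406 M of D.
Step 3:
                    D           E
  Initial     0.06672    0.001083
  Change  -3.8483e-04  7.6965e-04
  Equil       0.06634    0.001852
  solve Keq expr → x = 3.8483e-04; check Q = 5.1720e-05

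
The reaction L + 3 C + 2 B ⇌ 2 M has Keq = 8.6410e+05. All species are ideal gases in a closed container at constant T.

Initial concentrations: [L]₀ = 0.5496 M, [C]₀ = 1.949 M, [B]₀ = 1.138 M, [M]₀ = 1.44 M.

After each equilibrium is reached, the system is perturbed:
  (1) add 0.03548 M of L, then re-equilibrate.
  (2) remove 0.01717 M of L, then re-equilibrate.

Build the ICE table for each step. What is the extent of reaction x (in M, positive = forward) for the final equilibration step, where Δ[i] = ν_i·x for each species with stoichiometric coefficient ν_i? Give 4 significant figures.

x = -0.003765 M

Q₀ = 0.3935 vs Keq = 8.6410e+05 ⇒ Q<K, forward
Step 1:
                   L          C          B          M
  init        0.5496      1.949      1.138       1.44
  Δ          -0.5278     -1.583     -1.056      1.056
  eq         0.02177     0.3655    0.08234      2.496
  solve Keq expr → x = 0.5278; check Q = 8.6410e+05
Then add 0.03548 M of L.
Step 2:
                   L          C          B          M
  init       0.05725     0.3655    0.08234      2.496
  Δ        -0.009518   -0.02855   -0.01904    0.01904
  eq         0.04773      0.337     0.0633      2.515
  solve Keq expr → x = 0.009518; check Q = 8.6410e+05
Then remove 0.01717 M of L.
Step 3:
                   L          C          B          M
  init       0.03056      0.337     0.0633      2.515
  Δ         0.003765    0.01129    0.00753   -0.00753
  eq         0.03433     0.3483    0.07083      2.507
  solve Keq expr → x = -0.003765; check Q = 8.6410e+05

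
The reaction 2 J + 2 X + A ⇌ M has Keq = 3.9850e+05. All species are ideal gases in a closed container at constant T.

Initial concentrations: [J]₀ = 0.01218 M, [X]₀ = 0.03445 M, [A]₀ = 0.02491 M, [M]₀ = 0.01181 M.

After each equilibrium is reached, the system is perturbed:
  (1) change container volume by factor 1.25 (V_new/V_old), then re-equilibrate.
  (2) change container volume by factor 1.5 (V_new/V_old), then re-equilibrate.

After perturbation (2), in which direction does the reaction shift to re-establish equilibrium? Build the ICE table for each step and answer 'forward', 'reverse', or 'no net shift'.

Q₀ = 2.6928e+06 vs Keq = 3.9850e+05 ⇒ Q>K, reverse
Step 1:
                   J          X          A          M
  I          0.01218    0.03445    0.02491    0.01181
  C         0.007652   0.007652   0.003826  -0.003826
  E          0.01983     0.0421    0.02874   0.007984
  solve Keq expr → x = -0.003826; check Q = 3.9850e+05
Then change container volume by factor 1.25 (V_new/V_old).
Step 2:
                   J          X          A          M
  I          0.01587    0.03368    0.02299   0.006387
  C         0.003158   0.003158   0.001579  -0.001579
  E          0.01902    0.03684    0.02457   0.004808
  solve Keq expr → x = -0.001579; check Q = 3.9850e+05
Then change container volume by factor 1.5 (V_new/V_old).
Step 3:
                   J          X          A          M
  I          0.01268    0.02456    0.01638   0.003206
  C         0.003459   0.003459    0.00173   -0.00173
  E          0.01614    0.02802    0.01811   0.001476
  solve Keq expr → x = -0.00173; check Q = 3.9850e+05

Direction: reverse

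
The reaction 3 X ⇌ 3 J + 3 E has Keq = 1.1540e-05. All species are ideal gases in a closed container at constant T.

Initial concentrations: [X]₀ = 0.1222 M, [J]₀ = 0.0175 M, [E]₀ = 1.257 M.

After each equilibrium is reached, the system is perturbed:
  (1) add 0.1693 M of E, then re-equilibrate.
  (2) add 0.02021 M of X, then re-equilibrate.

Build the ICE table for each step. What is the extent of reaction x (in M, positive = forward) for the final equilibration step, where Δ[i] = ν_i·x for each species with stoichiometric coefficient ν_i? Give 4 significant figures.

Q₀ = 0.005833 vs Keq = 1.1540e-05 ⇒ Q>K, reverse
Step 1:
                   X          J          E
  Initial     0.1222     0.0175      1.257
  Change       0.015     -0.015     -0.015
  Equil       0.1372   0.002496      1.242
  solve Keq expr → x = -0.005001; check Q = 1.1540e-05
Then add 0.1693 M of E.
Step 2:
                   X          J          E
  Initial     0.1372   0.002496      1.411
  Change  2.9430e-04 -2.9430e-04 -2.9430e-04
  Equil       0.1375   0.002202      1.411
  solve Keq expr → x = -9.8099e-05; check Q = 1.1540e-05
Then add 0.02021 M of X.
Step 3:
                   X          J          E
  Initial     0.1577   0.002202      1.411
  Change  -3.1801e-04 3.1801e-04 3.1801e-04
  Equil       0.1574    0.00252      1.411
  solve Keq expr → x = 1.0600e-04; check Q = 1.1540e-05

x = 1.0600e-04 M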